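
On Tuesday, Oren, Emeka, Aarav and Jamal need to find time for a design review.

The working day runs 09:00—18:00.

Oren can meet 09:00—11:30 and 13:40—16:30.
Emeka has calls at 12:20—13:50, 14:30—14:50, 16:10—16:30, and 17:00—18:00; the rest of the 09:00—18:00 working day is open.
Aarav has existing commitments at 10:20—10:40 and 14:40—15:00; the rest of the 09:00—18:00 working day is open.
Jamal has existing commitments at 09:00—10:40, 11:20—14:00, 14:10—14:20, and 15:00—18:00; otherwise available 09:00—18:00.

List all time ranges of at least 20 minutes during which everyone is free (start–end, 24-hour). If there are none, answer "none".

Emeka free within 09:00–18:00: 09:00–12:20, 13:50–14:30, 14:50–16:10, 16:30–17:00.
Aarav free within 09:00–18:00: 09:00–10:20, 10:40–14:40, 15:00–18:00.
Jamal free within 09:00–18:00: 10:40–11:20, 14:00–14:10, 14:20–15:00.
Oren ∩ Emeka: 09:00–11:30, 13:50–14:30, 14:50–16:10.
Oren ∩ Emeka ∩ Aarav: 09:00–10:20, 10:40–11:30, 13:50–14:30, 15:00–16:10.
Oren ∩ Emeka ∩ Aarav ∩ Jamal: 10:40–11:20, 14:00–14:10, 14:20–14:30.
Windows ≥ 20 min: 10:40–11:20.

10:40–11:20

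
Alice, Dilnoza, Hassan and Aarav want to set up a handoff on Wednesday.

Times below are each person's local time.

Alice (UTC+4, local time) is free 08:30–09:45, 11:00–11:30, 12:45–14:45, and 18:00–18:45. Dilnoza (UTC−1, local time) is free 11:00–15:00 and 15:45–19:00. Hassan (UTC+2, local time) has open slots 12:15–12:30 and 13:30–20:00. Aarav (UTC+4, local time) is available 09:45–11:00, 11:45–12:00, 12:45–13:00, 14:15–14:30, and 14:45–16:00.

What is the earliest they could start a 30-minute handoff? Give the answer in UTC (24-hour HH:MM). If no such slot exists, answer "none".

none

Alice → UTC: 04:30–05:45, 07:00–07:30, 08:45–10:45, 14:00–14:45.
Dilnoza → UTC: 12:00–16:00, 16:45–20:00.
Hassan → UTC: 10:15–10:30, 11:30–18:00.
Aarav → UTC: 05:45–07:00, 07:45–08:00, 08:45–09:00, 10:15–10:30, 10:45–12:00.
Alice ∩ Dilnoza: 14:00–14:45.
Alice ∩ Dilnoza ∩ Hassan: 14:00–14:45.
Alice ∩ Dilnoza ∩ Hassan ∩ Aarav: (none).
Windows ≥ 30 min: (none).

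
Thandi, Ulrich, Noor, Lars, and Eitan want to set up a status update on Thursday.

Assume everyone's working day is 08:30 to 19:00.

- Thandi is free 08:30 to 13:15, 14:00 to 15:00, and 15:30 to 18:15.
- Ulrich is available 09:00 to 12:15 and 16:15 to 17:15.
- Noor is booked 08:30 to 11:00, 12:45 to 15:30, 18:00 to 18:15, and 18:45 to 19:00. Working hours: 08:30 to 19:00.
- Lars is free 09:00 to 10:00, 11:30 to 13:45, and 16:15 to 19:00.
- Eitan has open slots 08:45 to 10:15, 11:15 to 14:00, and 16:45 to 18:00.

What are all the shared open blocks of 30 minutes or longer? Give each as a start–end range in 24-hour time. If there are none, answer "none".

11:30–12:15, 16:45–17:15

Noor free within 08:30–19:00: 11:00–12:45, 15:30–18:00, 18:15–18:45.
Thandi ∩ Ulrich: 09:00–12:15, 16:15–17:15.
Thandi ∩ Ulrich ∩ Noor: 11:00–12:15, 16:15–17:15.
Thandi ∩ Ulrich ∩ Noor ∩ Lars: 11:30–12:15, 16:15–17:15.
Thandi ∩ Ulrich ∩ Noor ∩ Lars ∩ Eitan: 11:30–12:15, 16:45–17:15.
Windows ≥ 30 min: 11:30–12:15, 16:45–17:15.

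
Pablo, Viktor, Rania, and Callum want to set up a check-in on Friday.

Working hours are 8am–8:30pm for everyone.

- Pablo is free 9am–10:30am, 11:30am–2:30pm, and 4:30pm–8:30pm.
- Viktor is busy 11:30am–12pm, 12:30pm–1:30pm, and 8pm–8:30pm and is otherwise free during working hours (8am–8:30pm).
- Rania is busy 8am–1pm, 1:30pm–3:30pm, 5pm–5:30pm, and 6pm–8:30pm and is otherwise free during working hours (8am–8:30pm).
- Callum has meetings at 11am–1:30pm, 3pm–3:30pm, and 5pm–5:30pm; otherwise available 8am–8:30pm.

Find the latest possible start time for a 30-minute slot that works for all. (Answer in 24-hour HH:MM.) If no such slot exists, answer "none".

Viktor free within 08:00–20:30: 08:00–11:30, 12:00–12:30, 13:30–20:00.
Rania free within 08:00–20:30: 13:00–13:30, 15:30–17:00, 17:30–18:00.
Callum free within 08:00–20:30: 08:00–11:00, 13:30–15:00, 15:30–17:00, 17:30–20:30.
Pablo ∩ Viktor: 09:00–10:30, 12:00–12:30, 13:30–14:30, 16:30–20:00.
Pablo ∩ Viktor ∩ Rania: 16:30–17:00, 17:30–18:00.
Pablo ∩ Viktor ∩ Rania ∩ Callum: 16:30–17:00, 17:30–18:00.
Windows ≥ 30 min: 16:30–17:00, 17:30–18:00.
Latest start in the last window 17:30–18:00 is 18:00 − 30 min = 17:30.

17:30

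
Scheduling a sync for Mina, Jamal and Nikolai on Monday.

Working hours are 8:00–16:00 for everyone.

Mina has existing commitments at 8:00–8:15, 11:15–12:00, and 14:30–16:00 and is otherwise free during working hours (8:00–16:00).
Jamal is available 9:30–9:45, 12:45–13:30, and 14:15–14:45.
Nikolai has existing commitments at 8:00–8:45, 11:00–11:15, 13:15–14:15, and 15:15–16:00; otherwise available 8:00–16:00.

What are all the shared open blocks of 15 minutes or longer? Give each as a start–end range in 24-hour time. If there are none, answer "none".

09:30–09:45, 12:45–13:15, 14:15–14:30

Mina free within 08:00–16:00: 08:15–11:15, 12:00–14:30.
Nikolai free within 08:00–16:00: 08:45–11:00, 11:15–13:15, 14:15–15:15.
Mina ∩ Jamal: 09:30–09:45, 12:45–13:30, 14:15–14:30.
Mina ∩ Jamal ∩ Nikolai: 09:30–09:45, 12:45–13:15, 14:15–14:30.
Windows ≥ 15 min: 09:30–09:45, 12:45–13:15, 14:15–14:30.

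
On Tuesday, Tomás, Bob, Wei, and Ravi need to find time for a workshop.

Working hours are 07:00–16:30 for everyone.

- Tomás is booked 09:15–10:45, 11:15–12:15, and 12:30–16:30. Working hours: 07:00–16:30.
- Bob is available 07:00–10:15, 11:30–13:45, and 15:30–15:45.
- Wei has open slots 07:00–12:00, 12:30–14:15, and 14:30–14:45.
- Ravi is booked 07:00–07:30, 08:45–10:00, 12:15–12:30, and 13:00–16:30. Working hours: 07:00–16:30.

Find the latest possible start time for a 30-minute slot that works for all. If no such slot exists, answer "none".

08:15

Tomás free within 07:00–16:30: 07:00–09:15, 10:45–11:15, 12:15–12:30.
Ravi free within 07:00–16:30: 07:30–08:45, 10:00–12:15, 12:30–13:00.
Tomás ∩ Bob: 07:00–09:15, 12:15–12:30.
Tomás ∩ Bob ∩ Wei: 07:00–09:15.
Tomás ∩ Bob ∩ Wei ∩ Ravi: 07:30–08:45.
Windows ≥ 30 min: 07:30–08:45.
Latest start in the last window 07:30–08:45 is 08:45 − 30 min = 08:15.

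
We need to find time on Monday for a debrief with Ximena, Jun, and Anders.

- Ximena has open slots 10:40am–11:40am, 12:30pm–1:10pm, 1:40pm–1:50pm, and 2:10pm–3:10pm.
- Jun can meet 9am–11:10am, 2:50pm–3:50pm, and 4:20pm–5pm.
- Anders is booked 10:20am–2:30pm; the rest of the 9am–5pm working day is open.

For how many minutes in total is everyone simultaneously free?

20 minutes

Anders free within 09:00–17:00: 09:00–10:20, 14:30–17:00.
Ximena ∩ Jun: 10:40–11:10, 14:50–15:10.
Ximena ∩ Jun ∩ Anders: 14:50–15:10.
Total common minutes: 20.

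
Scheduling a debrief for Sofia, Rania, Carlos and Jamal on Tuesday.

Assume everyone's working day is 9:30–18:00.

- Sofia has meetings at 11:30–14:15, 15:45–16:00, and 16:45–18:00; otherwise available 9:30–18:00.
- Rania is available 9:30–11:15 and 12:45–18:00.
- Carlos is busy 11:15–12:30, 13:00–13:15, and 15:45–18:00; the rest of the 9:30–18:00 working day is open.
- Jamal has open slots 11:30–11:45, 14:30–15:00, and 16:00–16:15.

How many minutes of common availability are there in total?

30 minutes

Sofia free within 09:30–18:00: 09:30–11:30, 14:15–15:45, 16:00–16:45.
Carlos free within 09:30–18:00: 09:30–11:15, 12:30–13:00, 13:15–15:45.
Sofia ∩ Rania: 09:30–11:15, 14:15–15:45, 16:00–16:45.
Sofia ∩ Rania ∩ Carlos: 09:30–11:15, 14:15–15:45.
Sofia ∩ Rania ∩ Carlos ∩ Jamal: 14:30–15:00.
Total common minutes: 30.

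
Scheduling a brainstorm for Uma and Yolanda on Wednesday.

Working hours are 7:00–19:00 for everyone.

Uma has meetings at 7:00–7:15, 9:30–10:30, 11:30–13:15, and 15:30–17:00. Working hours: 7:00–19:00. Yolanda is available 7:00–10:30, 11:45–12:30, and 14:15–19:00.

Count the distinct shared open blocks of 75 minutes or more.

3

Uma free within 07:00–19:00: 07:15–09:30, 10:30–11:30, 13:15–15:30, 17:00–19:00.
Uma ∩ Yolanda: 07:15–09:30, 14:15–15:30, 17:00–19:00.
Windows ≥ 75 min: 07:15–09:30, 14:15–15:30, 17:00–19:00.
That's 3 windows.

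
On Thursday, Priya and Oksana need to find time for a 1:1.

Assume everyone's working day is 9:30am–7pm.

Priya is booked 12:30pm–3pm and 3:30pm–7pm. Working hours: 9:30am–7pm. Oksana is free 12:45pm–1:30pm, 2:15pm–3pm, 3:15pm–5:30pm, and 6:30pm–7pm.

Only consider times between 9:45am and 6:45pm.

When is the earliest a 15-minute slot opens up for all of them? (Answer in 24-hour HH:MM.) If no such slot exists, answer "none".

Priya free within 09:30–19:00: 09:30–12:30, 15:00–15:30.
Priya ∩ Oksana: 15:15–15:30.
Restricted to 09:45–18:45: 15:15–15:30.
Windows ≥ 15 min: 15:15–15:30.
Earliest such window starts at 15:15.

15:15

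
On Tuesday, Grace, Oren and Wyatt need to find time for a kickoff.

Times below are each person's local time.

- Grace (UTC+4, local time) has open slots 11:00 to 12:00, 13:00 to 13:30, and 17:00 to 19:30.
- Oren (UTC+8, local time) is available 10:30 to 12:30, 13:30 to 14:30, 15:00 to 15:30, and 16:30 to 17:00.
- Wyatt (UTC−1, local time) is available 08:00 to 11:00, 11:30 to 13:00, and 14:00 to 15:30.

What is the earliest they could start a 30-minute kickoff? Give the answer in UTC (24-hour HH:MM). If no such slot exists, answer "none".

Grace → UTC: 07:00–08:00, 09:00–09:30, 13:00–15:30.
Oren → UTC: 02:30–04:30, 05:30–06:30, 07:00–07:30, 08:30–09:00.
Wyatt → UTC: 09:00–12:00, 12:30–14:00, 15:00–16:30.
Grace ∩ Oren: 07:00–07:30.
Grace ∩ Oren ∩ Wyatt: (none).
Windows ≥ 30 min: (none).

none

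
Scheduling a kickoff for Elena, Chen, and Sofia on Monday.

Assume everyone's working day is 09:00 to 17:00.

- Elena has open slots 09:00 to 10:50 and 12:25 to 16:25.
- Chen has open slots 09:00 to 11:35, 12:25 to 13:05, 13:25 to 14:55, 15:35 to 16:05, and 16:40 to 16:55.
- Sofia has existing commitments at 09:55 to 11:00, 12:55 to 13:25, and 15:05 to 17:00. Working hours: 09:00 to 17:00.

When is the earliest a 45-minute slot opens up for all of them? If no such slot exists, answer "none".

Sofia free within 09:00–17:00: 09:00–09:55, 11:00–12:55, 13:25–15:05.
Elena ∩ Chen: 09:00–10:50, 12:25–13:05, 13:25–14:55, 15:35–16:05.
Elena ∩ Chen ∩ Sofia: 09:00–09:55, 12:25–12:55, 13:25–14:55.
Windows ≥ 45 min: 09:00–09:55, 13:25–14:55.
Earliest such window starts at 09:00.

09:00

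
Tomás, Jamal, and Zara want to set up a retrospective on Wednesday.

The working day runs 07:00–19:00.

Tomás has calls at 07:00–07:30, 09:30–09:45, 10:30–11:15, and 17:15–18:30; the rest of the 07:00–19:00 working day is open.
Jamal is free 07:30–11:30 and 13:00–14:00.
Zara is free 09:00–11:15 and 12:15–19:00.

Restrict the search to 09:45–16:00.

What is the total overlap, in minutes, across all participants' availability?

105 minutes

Tomás free within 07:00–19:00: 07:30–09:30, 09:45–10:30, 11:15–17:15, 18:30–19:00.
Tomás ∩ Jamal: 07:30–09:30, 09:45–10:30, 11:15–11:30, 13:00–14:00.
Tomás ∩ Jamal ∩ Zara: 09:00–09:30, 09:45–10:30, 13:00–14:00.
Restricted to 09:45–16:00: 09:45–10:30, 13:00–14:00.
Total common minutes: 45 + 60 = 105.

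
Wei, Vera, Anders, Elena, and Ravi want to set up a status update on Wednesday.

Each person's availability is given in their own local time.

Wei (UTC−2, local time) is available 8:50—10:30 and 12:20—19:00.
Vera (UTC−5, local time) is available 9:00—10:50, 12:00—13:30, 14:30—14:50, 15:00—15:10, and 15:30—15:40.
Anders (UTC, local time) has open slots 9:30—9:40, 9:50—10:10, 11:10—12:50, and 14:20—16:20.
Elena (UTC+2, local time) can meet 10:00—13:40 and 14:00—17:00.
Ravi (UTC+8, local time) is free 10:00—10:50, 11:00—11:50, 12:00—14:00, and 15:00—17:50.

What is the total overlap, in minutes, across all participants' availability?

Wei → UTC: 10:50–12:30, 14:20–21:00.
Vera → UTC: 14:00–15:50, 17:00–18:30, 19:30–19:50, 20:00–20:10, 20:30–20:40.
Anders → UTC: 09:30–09:40, 09:50–10:10, 11:10–12:50, 14:20–16:20.
Elena → UTC: 08:00–11:40, 12:00–15:00.
Ravi → UTC: 02:00–02:50, 03:00–03:50, 04:00–06:00, 07:00–09:50.
Wei ∩ Vera: 14:20–15:50, 17:00–18:30, 19:30–19:50, 20:00–20:10, 20:30–20:40.
Wei ∩ Vera ∩ Anders: 14:20–15:50.
Wei ∩ Vera ∩ Anders ∩ Elena: 14:20–15:00.
Wei ∩ Vera ∩ Anders ∩ Elena ∩ Ravi: (none).
Total common minutes: 0.

0 minutes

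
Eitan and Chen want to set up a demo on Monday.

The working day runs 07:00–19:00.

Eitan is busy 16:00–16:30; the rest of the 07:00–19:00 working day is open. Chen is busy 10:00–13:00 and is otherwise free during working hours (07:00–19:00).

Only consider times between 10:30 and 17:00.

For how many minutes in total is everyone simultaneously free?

210 minutes

Eitan free within 07:00–19:00: 07:00–16:00, 16:30–19:00.
Chen free within 07:00–19:00: 07:00–10:00, 13:00–19:00.
Eitan ∩ Chen: 07:00–10:00, 13:00–16:00, 16:30–19:00.
Restricted to 10:30–17:00: 13:00–16:00, 16:30–17:00.
Total common minutes: 180 + 30 = 210.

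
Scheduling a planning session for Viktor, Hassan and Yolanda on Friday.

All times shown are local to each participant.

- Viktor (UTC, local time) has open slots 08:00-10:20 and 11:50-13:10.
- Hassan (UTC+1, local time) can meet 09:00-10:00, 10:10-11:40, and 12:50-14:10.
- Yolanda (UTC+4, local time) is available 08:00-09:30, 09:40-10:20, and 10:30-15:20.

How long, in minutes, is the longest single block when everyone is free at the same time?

70 minutes

Viktor → UTC: 08:00–10:20, 11:50–13:10.
Hassan → UTC: 08:00–09:00, 09:10–10:40, 11:50–13:10.
Yolanda → UTC: 04:00–05:30, 05:40–06:20, 06:30–11:20.
Viktor ∩ Hassan: 08:00–09:00, 09:10–10:20, 11:50–13:10.
Viktor ∩ Hassan ∩ Yolanda: 08:00–09:00, 09:10–10:20.
Common window lengths: 60, 70 min; longest is 70.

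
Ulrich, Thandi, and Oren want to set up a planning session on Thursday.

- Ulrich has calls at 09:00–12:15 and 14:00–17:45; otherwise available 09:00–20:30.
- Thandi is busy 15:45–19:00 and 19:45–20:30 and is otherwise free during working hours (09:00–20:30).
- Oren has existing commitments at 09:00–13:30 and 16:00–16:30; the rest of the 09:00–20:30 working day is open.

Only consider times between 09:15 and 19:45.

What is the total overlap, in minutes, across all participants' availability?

75 minutes

Ulrich free within 09:00–20:30: 12:15–14:00, 17:45–20:30.
Thandi free within 09:00–20:30: 09:00–15:45, 19:00–19:45.
Oren free within 09:00–20:30: 13:30–16:00, 16:30–20:30.
Ulrich ∩ Thandi: 12:15–14:00, 19:00–19:45.
Ulrich ∩ Thandi ∩ Oren: 13:30–14:00, 19:00–19:45.
Restricted to 09:15–19:45: 13:30–14:00, 19:00–19:45.
Total common minutes: 30 + 45 = 75.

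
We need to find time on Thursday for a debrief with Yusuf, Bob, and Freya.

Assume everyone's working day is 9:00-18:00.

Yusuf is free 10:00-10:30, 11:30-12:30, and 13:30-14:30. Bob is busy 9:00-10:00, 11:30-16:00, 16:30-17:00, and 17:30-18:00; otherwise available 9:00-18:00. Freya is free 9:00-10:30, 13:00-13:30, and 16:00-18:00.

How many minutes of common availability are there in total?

Bob free within 09:00–18:00: 10:00–11:30, 16:00–16:30, 17:00–17:30.
Yusuf ∩ Bob: 10:00–10:30.
Yusuf ∩ Bob ∩ Freya: 10:00–10:30.
Total common minutes: 30.

30 minutes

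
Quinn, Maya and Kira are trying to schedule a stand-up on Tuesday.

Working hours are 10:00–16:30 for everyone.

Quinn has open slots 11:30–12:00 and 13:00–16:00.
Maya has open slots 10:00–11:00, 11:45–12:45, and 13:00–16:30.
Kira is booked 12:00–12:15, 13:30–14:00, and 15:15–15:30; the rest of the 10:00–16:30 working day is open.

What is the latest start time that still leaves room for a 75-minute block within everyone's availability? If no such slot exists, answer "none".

14:00

Kira free within 10:00–16:30: 10:00–12:00, 12:15–13:30, 14:00–15:15, 15:30–16:30.
Quinn ∩ Maya: 11:45–12:00, 13:00–16:00.
Quinn ∩ Maya ∩ Kira: 11:45–12:00, 13:00–13:30, 14:00–15:15, 15:30–16:00.
Windows ≥ 75 min: 14:00–15:15.
Latest start in the last window 14:00–15:15 is 15:15 − 75 min = 14:00.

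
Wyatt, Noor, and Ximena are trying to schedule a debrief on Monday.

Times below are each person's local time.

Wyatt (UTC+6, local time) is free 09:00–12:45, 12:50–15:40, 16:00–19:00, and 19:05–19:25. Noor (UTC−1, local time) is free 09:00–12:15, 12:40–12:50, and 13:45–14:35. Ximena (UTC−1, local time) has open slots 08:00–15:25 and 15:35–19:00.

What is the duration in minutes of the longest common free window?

Wyatt → UTC: 03:00–06:45, 06:50–09:40, 10:00–13:00, 13:05–13:25.
Noor → UTC: 10:00–13:15, 13:40–13:50, 14:45–15:35.
Ximena → UTC: 09:00–16:25, 16:35–20:00.
Wyatt ∩ Noor: 10:00–13:00, 13:05–13:15.
Wyatt ∩ Noor ∩ Ximena: 10:00–13:00, 13:05–13:15.
Common window lengths: 180, 10 min; longest is 180.

180 minutes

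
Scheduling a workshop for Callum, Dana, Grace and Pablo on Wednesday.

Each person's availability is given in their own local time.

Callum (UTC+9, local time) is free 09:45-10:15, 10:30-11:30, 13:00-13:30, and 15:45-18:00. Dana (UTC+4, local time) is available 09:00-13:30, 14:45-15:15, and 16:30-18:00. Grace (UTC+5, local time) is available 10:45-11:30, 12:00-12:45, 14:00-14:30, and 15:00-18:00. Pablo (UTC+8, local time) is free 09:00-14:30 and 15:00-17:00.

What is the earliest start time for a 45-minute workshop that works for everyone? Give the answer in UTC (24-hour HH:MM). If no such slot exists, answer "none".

07:00

Callum → UTC: 00:45–01:15, 01:30–02:30, 04:00–04:30, 06:45–09:00.
Dana → UTC: 05:00–09:30, 10:45–11:15, 12:30–14:00.
Grace → UTC: 05:45–06:30, 07:00–07:45, 09:00–09:30, 10:00–13:00.
Pablo → UTC: 01:00–06:30, 07:00–09:00.
Callum ∩ Dana: 06:45–09:00.
Callum ∩ Dana ∩ Grace: 07:00–07:45.
Callum ∩ Dana ∩ Grace ∩ Pablo: 07:00–07:45.
Windows ≥ 45 min: 07:00–07:45.
Earliest such window starts at 07:00.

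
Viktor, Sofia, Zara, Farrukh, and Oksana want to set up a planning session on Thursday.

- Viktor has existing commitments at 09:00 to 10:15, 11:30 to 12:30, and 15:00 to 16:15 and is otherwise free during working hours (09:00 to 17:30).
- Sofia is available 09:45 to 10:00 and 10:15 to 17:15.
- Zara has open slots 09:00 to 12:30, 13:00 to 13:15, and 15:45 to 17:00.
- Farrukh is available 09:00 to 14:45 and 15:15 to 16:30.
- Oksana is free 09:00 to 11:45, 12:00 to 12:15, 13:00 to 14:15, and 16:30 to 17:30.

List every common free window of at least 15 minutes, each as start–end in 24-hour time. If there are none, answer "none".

10:15–11:30, 13:00–13:15

Viktor free within 09:00–17:30: 10:15–11:30, 12:30–15:00, 16:15–17:30.
Viktor ∩ Sofia: 10:15–11:30, 12:30–15:00, 16:15–17:15.
Viktor ∩ Sofia ∩ Zara: 10:15–11:30, 13:00–13:15, 16:15–17:00.
Viktor ∩ Sofia ∩ Zara ∩ Farrukh: 10:15–11:30, 13:00–13:15, 16:15–16:30.
Viktor ∩ Sofia ∩ Zara ∩ Farrukh ∩ Oksana: 10:15–11:30, 13:00–13:15.
Windows ≥ 15 min: 10:15–11:30, 13:00–13:15.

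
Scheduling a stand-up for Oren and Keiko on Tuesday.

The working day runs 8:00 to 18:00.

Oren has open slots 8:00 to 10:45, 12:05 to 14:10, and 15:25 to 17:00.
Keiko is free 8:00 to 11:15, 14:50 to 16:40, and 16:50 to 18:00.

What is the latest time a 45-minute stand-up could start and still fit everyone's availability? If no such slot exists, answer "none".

Oren ∩ Keiko: 08:00–10:45, 15:25–16:40, 16:50–17:00.
Windows ≥ 45 min: 08:00–10:45, 15:25–16:40.
Latest start in the last window 15:25–16:40 is 16:40 − 45 min = 15:55.

15:55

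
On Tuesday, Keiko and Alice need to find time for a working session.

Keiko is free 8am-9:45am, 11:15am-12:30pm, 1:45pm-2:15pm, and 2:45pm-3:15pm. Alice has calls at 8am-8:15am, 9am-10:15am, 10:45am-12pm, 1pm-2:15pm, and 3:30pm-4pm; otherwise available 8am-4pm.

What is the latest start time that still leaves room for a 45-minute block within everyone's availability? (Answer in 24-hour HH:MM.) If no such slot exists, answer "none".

08:15

Alice free within 08:00–16:00: 08:15–09:00, 10:15–10:45, 12:00–13:00, 14:15–15:30.
Keiko ∩ Alice: 08:15–09:00, 12:00–12:30, 14:45–15:15.
Windows ≥ 45 min: 08:15–09:00.
Latest start in the last window 08:15–09:00 is 09:00 − 45 min = 08:15.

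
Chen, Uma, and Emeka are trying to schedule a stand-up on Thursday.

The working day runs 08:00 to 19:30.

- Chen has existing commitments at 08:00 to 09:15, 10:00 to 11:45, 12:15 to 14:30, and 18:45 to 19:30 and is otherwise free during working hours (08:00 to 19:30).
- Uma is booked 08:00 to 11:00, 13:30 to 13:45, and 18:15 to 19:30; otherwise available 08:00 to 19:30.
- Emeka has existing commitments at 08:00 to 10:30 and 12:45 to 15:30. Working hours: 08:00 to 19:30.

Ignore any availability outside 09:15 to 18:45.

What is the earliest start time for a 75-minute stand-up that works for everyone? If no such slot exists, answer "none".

Chen free within 08:00–19:30: 09:15–10:00, 11:45–12:15, 14:30–18:45.
Uma free within 08:00–19:30: 11:00–13:30, 13:45–18:15.
Emeka free within 08:00–19:30: 10:30–12:45, 15:30–19:30.
Chen ∩ Uma: 11:45–12:15, 14:30–18:15.
Chen ∩ Uma ∩ Emeka: 11:45–12:15, 15:30–18:15.
Restricted to 09:15–18:45: 11:45–12:15, 15:30–18:15.
Windows ≥ 75 min: 15:30–18:15.
Earliest such window starts at 15:30.

15:30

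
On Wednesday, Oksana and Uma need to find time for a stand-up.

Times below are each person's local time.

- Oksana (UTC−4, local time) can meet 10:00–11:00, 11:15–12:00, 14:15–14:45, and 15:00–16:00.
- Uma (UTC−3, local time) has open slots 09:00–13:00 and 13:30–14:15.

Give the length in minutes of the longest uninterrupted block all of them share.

60 minutes

Oksana → UTC: 14:00–15:00, 15:15–16:00, 18:15–18:45, 19:00–20:00.
Uma → UTC: 12:00–16:00, 16:30–17:15.
Oksana ∩ Uma: 14:00–15:00, 15:15–16:00.
Common window lengths: 60, 45 min; longest is 60.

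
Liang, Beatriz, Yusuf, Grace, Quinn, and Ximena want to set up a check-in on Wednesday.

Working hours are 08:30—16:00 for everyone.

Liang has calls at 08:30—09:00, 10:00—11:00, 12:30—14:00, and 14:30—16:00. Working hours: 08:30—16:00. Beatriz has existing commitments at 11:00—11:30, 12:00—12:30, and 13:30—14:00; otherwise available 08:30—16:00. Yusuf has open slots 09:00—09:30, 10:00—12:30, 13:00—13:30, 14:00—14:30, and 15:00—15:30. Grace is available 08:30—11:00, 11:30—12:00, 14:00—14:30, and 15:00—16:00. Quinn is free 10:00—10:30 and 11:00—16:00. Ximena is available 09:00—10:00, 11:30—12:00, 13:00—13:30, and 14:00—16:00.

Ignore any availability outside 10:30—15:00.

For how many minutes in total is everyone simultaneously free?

60 minutes

Liang free within 08:30–16:00: 09:00–10:00, 11:00–12:30, 14:00–14:30.
Beatriz free within 08:30–16:00: 08:30–11:00, 11:30–12:00, 12:30–13:30, 14:00–16:00.
Liang ∩ Beatriz: 09:00–10:00, 11:30–12:00, 14:00–14:30.
Liang ∩ Beatriz ∩ Yusuf: 09:00–09:30, 11:30–12:00, 14:00–14:30.
Liang ∩ Beatriz ∩ Yusuf ∩ Grace: 09:00–09:30, 11:30–12:00, 14:00–14:30.
Liang ∩ Beatriz ∩ Yusuf ∩ Grace ∩ Quinn: 11:30–12:00, 14:00–14:30.
Liang ∩ Beatriz ∩ Yusuf ∩ Grace ∩ Quinn ∩ Ximena: 11:30–12:00, 14:00–14:30.
Restricted to 10:30–15:00: 11:30–12:00, 14:00–14:30.
Total common minutes: 30 + 30 = 60.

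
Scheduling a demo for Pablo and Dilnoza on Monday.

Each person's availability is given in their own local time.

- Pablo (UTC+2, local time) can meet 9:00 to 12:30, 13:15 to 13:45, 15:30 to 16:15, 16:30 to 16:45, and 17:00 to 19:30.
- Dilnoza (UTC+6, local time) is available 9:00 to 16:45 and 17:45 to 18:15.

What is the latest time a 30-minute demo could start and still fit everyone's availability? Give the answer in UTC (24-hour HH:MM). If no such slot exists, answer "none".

10:00

Pablo → UTC: 07:00–10:30, 11:15–11:45, 13:30–14:15, 14:30–14:45, 15:00–17:30.
Dilnoza → UTC: 03:00–10:45, 11:45–12:15.
Pablo ∩ Dilnoza: 07:00–10:30.
Windows ≥ 30 min: 07:00–10:30.
Latest start in the last window 07:00–10:30 is 10:30 − 30 min = 10:00.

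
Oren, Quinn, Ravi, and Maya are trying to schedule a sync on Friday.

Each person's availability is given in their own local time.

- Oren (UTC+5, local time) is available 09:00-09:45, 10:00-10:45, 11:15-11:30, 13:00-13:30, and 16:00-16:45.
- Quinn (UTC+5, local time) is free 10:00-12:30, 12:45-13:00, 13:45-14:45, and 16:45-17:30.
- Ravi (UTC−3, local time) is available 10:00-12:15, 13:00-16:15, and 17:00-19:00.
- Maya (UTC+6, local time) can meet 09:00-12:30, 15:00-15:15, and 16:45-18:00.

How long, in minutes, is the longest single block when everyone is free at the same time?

Oren → UTC: 04:00–04:45, 05:00–05:45, 06:15–06:30, 08:00–08:30, 11:00–11:45.
Quinn → UTC: 05:00–07:30, 07:45–08:00, 08:45–09:45, 11:45–12:30.
Ravi → UTC: 13:00–15:15, 16:00–19:15, 20:00–22:00.
Maya → UTC: 03:00–06:30, 09:00–09:15, 10:45–12:00.
Oren ∩ Quinn: 05:00–05:45, 06:15–06:30.
Oren ∩ Quinn ∩ Ravi: (none).
Oren ∩ Quinn ∩ Ravi ∩ Maya: (none).
No common window.

0 minutes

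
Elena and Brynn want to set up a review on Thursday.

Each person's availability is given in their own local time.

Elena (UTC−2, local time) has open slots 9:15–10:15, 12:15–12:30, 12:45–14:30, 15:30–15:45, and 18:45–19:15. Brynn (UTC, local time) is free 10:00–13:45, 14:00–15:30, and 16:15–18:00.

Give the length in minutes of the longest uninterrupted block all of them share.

60 minutes

Elena → UTC: 11:15–12:15, 14:15–14:30, 14:45–16:30, 17:30–17:45, 20:45–21:15.
Brynn → UTC: 10:00–13:45, 14:00–15:30, 16:15–18:00.
Elena ∩ Brynn: 11:15–12:15, 14:15–14:30, 14:45–15:30, 16:15–16:30, 17:30–17:45.
Common window lengths: 60, 15, 45, 15, 15 min; longest is 60.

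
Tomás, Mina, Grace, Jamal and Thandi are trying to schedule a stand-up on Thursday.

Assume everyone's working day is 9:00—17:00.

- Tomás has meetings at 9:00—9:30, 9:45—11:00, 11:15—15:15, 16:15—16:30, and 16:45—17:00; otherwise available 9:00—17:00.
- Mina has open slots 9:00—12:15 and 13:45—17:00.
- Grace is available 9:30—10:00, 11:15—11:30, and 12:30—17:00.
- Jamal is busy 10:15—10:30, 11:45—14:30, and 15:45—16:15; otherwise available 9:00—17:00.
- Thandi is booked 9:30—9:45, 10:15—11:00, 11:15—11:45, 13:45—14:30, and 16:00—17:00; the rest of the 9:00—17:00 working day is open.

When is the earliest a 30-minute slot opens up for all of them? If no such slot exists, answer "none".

Tomás free within 09:00–17:00: 09:30–09:45, 11:00–11:15, 15:15–16:15, 16:30–16:45.
Jamal free within 09:00–17:00: 09:00–10:15, 10:30–11:45, 14:30–15:45, 16:15–17:00.
Thandi free within 09:00–17:00: 09:00–09:30, 09:45–10:15, 11:00–11:15, 11:45–13:45, 14:30–16:00.
Tomás ∩ Mina: 09:30–09:45, 11:00–11:15, 15:15–16:15, 16:30–16:45.
Tomás ∩ Mina ∩ Grace: 09:30–09:45, 15:15–16:15, 16:30–16:45.
Tomás ∩ Mina ∩ Grace ∩ Jamal: 09:30–09:45, 15:15–15:45, 16:30–16:45.
Tomás ∩ Mina ∩ Grace ∩ Jamal ∩ Thandi: 15:15–15:45.
Windows ≥ 30 min: 15:15–15:45.
Earliest such window starts at 15:15.

15:15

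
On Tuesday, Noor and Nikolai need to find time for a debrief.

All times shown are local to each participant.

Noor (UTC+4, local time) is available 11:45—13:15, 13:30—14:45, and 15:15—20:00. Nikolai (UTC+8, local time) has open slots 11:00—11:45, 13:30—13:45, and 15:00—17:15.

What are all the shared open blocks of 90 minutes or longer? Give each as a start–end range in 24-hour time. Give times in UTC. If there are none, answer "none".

Noor → UTC: 07:45–09:15, 09:30–10:45, 11:15–16:00.
Nikolai → UTC: 03:00–03:45, 05:30–05:45, 07:00–09:15.
Noor ∩ Nikolai: 07:45–09:15.
Windows ≥ 90 min: 07:45–09:15.

07:45–09:15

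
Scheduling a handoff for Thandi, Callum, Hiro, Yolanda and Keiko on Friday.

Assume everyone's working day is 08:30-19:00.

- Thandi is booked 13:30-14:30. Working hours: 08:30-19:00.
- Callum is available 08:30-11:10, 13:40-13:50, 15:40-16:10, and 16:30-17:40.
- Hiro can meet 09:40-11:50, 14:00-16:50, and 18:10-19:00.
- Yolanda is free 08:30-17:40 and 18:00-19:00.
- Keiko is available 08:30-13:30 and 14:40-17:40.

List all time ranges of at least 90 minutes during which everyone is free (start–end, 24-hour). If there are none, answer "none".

09:40–11:10

Thandi free within 08:30–19:00: 08:30–13:30, 14:30–19:00.
Thandi ∩ Callum: 08:30–11:10, 15:40–16:10, 16:30–17:40.
Thandi ∩ Callum ∩ Hiro: 09:40–11:10, 15:40–16:10, 16:30–16:50.
Thandi ∩ Callum ∩ Hiro ∩ Yolanda: 09:40–11:10, 15:40–16:10, 16:30–16:50.
Thandi ∩ Callum ∩ Hiro ∩ Yolanda ∩ Keiko: 09:40–11:10, 15:40–16:10, 16:30–16:50.
Windows ≥ 90 min: 09:40–11:10.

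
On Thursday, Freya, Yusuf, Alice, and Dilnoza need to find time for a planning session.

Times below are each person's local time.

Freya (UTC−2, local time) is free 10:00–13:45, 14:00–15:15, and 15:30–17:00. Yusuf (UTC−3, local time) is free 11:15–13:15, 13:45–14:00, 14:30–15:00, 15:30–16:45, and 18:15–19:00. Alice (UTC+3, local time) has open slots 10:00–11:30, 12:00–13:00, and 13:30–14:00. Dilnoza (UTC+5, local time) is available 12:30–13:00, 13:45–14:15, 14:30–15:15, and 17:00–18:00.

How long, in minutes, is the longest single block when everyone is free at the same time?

Freya → UTC: 12:00–15:45, 16:00–17:15, 17:30–19:00.
Yusuf → UTC: 14:15–16:15, 16:45–17:00, 17:30–18:00, 18:30–19:45, 21:15–22:00.
Alice → UTC: 07:00–08:30, 09:00–10:00, 10:30–11:00.
Dilnoza → UTC: 07:30–08:00, 08:45–09:15, 09:30–10:15, 12:00–13:00.
Freya ∩ Yusuf: 14:15–15:45, 16:00–16:15, 16:45–17:00, 17:30–18:00, 18:30–19:00.
Freya ∩ Yusuf ∩ Alice: (none).
Freya ∩ Yusuf ∩ Alice ∩ Dilnoza: (none).
No common window.

0 minutes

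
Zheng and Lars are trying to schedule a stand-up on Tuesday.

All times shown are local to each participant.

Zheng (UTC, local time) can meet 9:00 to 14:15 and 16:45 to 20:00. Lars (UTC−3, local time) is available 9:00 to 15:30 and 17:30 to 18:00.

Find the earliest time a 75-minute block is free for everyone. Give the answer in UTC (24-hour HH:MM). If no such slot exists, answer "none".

12:00

Zheng → UTC: 09:00–14:15, 16:45–20:00.
Lars → UTC: 12:00–18:30, 20:30–21:00.
Zheng ∩ Lars: 12:00–14:15, 16:45–18:30.
Windows ≥ 75 min: 12:00–14:15, 16:45–18:30.
Earliest such window starts at 12:00.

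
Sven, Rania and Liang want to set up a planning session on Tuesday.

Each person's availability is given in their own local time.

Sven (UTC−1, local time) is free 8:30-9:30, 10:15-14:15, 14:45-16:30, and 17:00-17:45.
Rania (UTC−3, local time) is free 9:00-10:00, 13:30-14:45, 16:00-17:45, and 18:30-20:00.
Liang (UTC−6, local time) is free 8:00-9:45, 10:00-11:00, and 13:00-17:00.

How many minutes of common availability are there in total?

30 minutes

Sven → UTC: 09:30–10:30, 11:15–15:15, 15:45–17:30, 18:00–18:45.
Rania → UTC: 12:00–13:00, 16:30–17:45, 19:00–20:45, 21:30–23:00.
Liang → UTC: 14:00–15:45, 16:00–17:00, 19:00–23:00.
Sven ∩ Rania: 12:00–13:00, 16:30–17:30.
Sven ∩ Rania ∩ Liang: 16:30–17:00.
Total common minutes: 30.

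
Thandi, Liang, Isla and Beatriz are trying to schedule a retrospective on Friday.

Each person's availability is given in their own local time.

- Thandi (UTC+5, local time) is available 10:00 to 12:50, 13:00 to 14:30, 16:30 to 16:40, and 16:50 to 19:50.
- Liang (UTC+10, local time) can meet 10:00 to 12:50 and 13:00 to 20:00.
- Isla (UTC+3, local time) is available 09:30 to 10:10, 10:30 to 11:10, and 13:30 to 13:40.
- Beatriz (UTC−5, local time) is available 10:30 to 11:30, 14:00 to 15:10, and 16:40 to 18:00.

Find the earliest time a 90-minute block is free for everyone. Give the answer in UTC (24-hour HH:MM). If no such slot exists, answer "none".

none

Thandi → UTC: 05:00–07:50, 08:00–09:30, 11:30–11:40, 11:50–14:50.
Liang → UTC: 00:00–02:50, 03:00–10:00.
Isla → UTC: 06:30–07:10, 07:30–08:10, 10:30–10:40.
Beatriz → UTC: 15:30–16:30, 19:00–20:10, 21:40–23:00.
Thandi ∩ Liang: 05:00–07:50, 08:00–09:30.
Thandi ∩ Liang ∩ Isla: 06:30–07:10, 07:30–07:50, 08:00–08:10.
Thandi ∩ Liang ∩ Isla ∩ Beatriz: (none).
Windows ≥ 90 min: (none).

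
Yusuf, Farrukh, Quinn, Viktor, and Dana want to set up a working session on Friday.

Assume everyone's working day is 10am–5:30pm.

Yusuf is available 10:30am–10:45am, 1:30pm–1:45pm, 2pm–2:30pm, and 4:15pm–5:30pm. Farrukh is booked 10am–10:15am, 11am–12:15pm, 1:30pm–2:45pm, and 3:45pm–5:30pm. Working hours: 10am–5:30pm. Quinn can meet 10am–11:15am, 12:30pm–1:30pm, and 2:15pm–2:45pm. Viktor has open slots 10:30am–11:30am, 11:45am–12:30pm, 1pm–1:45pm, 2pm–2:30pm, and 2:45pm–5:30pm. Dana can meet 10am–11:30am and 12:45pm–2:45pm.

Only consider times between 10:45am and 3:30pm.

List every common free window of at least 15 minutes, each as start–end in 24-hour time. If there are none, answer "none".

Farrukh free within 10:00–17:30: 10:15–11:00, 12:15–13:30, 14:45–15:45.
Yusuf ∩ Farrukh: 10:30–10:45.
Yusuf ∩ Farrukh ∩ Quinn: 10:30–10:45.
Yusuf ∩ Farrukh ∩ Quinn ∩ Viktor: 10:30–10:45.
Yusuf ∩ Farrukh ∩ Quinn ∩ Viktor ∩ Dana: 10:30–10:45.
Restricted to 10:45–15:30: (none).
Windows ≥ 15 min: (none).

none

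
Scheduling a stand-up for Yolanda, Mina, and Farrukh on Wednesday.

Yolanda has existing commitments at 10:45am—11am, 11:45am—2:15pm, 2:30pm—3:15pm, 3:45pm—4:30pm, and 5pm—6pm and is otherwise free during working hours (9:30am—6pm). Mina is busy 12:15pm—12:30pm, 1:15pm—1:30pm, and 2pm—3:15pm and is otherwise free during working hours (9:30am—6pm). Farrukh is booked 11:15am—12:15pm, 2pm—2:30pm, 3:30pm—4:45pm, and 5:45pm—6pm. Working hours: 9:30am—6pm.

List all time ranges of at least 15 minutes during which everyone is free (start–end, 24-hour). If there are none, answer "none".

Yolanda free within 09:30–18:00: 09:30–10:45, 11:00–11:45, 14:15–14:30, 15:15–15:45, 16:30–17:00.
Mina free within 09:30–18:00: 09:30–12:15, 12:30–13:15, 13:30–14:00, 15:15–18:00.
Farrukh free within 09:30–18:00: 09:30–11:15, 12:15–14:00, 14:30–15:30, 16:45–17:45.
Yolanda ∩ Mina: 09:30–10:45, 11:00–11:45, 15:15–15:45, 16:30–17:00.
Yolanda ∩ Mina ∩ Farrukh: 09:30–10:45, 11:00–11:15, 15:15–15:30, 16:45–17:00.
Windows ≥ 15 min: 09:30–10:45, 11:00–11:15, 15:15–15:30, 16:45–17:00.

09:30–10:45, 11:00–11:15, 15:15–15:30, 16:45–17:00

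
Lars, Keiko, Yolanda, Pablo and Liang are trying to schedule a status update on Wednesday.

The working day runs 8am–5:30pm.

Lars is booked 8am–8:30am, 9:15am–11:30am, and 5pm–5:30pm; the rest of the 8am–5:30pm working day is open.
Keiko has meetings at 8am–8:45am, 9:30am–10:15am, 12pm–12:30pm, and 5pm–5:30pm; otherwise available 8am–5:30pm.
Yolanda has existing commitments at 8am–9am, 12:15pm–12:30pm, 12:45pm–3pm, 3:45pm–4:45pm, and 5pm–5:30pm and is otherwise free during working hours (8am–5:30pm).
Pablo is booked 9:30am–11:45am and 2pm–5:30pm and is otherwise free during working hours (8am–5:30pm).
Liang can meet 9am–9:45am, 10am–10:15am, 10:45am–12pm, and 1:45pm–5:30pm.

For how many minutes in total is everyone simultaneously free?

Lars free within 08:00–17:30: 08:30–09:15, 11:30–17:00.
Keiko free within 08:00–17:30: 08:45–09:30, 10:15–12:00, 12:30–17:00.
Yolanda free within 08:00–17:30: 09:00–12:15, 12:30–12:45, 15:00–15:45, 16:45–17:00.
Pablo free within 08:00–17:30: 08:00–09:30, 11:45–14:00.
Lars ∩ Keiko: 08:45–09:15, 11:30–12:00, 12:30–17:00.
Lars ∩ Keiko ∩ Yolanda: 09:00–09:15, 11:30–12:00, 12:30–12:45, 15:00–15:45, 16:45–17:00.
Lars ∩ Keiko ∩ Yolanda ∩ Pablo: 09:00–09:15, 11:45–12:00, 12:30–12:45.
Lars ∩ Keiko ∩ Yolanda ∩ Pablo ∩ Liang: 09:00–09:15, 11:45–12:00.
Total common minutes: 15 + 15 = 30.

30 minutes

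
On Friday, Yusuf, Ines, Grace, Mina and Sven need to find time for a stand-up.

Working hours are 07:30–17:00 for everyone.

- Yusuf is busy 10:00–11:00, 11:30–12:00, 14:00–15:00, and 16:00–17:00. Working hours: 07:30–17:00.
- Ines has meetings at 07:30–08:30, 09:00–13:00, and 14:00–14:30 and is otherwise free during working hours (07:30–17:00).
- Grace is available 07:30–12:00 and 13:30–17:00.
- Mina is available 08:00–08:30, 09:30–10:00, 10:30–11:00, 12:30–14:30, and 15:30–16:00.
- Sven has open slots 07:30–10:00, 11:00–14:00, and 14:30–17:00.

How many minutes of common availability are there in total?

60 minutes

Yusuf free within 07:30–17:00: 07:30–10:00, 11:00–11:30, 12:00–14:00, 15:00–16:00.
Ines free within 07:30–17:00: 08:30–09:00, 13:00–14:00, 14:30–17:00.
Yusuf ∩ Ines: 08:30–09:00, 13:00–14:00, 15:00–16:00.
Yusuf ∩ Ines ∩ Grace: 08:30–09:00, 13:30–14:00, 15:00–16:00.
Yusuf ∩ Ines ∩ Grace ∩ Mina: 13:30–14:00, 15:30–16:00.
Yusuf ∩ Ines ∩ Grace ∩ Mina ∩ Sven: 13:30–14:00, 15:30–16:00.
Total common minutes: 30 + 30 = 60.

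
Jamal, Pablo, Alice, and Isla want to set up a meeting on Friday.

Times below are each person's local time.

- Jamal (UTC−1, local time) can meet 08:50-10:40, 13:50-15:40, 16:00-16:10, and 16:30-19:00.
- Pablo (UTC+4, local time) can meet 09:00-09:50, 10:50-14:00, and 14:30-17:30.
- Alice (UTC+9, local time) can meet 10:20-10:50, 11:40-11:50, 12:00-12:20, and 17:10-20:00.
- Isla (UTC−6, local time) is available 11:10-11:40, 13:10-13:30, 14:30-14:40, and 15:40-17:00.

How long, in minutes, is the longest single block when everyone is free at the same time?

Jamal → UTC: 09:50–11:40, 14:50–16:40, 17:00–17:10, 17:30–20:00.
Pablo → UTC: 05:00–05:50, 06:50–10:00, 10:30–13:30.
Alice → UTC: 01:20–01:50, 02:40–02:50, 03:00–03:20, 08:10–11:00.
Isla → UTC: 17:10–17:40, 19:10–19:30, 20:30–20:40, 21:40–23:00.
Jamal ∩ Pablo: 09:50–10:00, 10:30–11:40.
Jamal ∩ Pablo ∩ Alice: 09:50–10:00, 10:30–11:00.
Jamal ∩ Pablo ∩ Alice ∩ Isla: (none).
No common window.

0 minutes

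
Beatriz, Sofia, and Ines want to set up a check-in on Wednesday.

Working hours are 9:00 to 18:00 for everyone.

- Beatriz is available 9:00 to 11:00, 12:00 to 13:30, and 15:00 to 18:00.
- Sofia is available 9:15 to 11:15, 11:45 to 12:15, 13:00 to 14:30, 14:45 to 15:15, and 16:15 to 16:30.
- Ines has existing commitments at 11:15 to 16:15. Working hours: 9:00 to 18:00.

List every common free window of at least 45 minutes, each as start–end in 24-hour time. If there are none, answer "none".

Ines free within 09:00–18:00: 09:00–11:15, 16:15–18:00.
Beatriz ∩ Sofia: 09:15–11:00, 12:00–12:15, 13:00–13:30, 15:00–15:15, 16:15–16:30.
Beatriz ∩ Sofia ∩ Ines: 09:15–11:00, 16:15–16:30.
Windows ≥ 45 min: 09:15–11:00.

09:15–11:00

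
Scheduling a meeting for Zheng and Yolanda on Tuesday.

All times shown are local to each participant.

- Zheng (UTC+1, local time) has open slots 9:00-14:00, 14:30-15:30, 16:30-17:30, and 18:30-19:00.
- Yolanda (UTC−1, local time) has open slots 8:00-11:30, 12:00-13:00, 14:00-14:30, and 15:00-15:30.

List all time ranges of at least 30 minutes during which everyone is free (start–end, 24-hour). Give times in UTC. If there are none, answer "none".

Zheng → UTC: 08:00–13:00, 13:30–14:30, 15:30–16:30, 17:30–18:00.
Yolanda → UTC: 09:00–12:30, 13:00–14:00, 15:00–15:30, 16:00–16:30.
Zheng ∩ Yolanda: 09:00–12:30, 13:30–14:00, 16:00–16:30.
Windows ≥ 30 min: 09:00–12:30, 13:30–14:00, 16:00–16:30.

09:00–12:30, 13:30–14:00, 16:00–16:30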